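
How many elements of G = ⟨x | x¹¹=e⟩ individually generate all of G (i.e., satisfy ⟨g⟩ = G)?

G is cyclic of order 11. An element generates G iff its order is 11, and a cyclic group of order 11 has exactly φ(11) = 10 such elements.

Answer: 10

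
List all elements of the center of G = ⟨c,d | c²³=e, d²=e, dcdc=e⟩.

An element z ∈ Z(G) iff z commutes with every generator.
For example e is central: e·c = c = c·e; e·d = d = d·e.
Whereas c ∉ Z(G) since c·d = cd ≠ c²²d = d·c.
Checking each of the 46 elements this way gives Z(G) = {e}, of order 1.

Answer: {e}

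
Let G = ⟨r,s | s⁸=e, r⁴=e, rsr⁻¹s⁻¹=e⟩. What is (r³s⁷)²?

Compute successive powers of (r³s⁷), reducing at each step:
  (r³s⁷)²: (r³s⁷) · r³ = r²s⁷;   (r²s⁷) · s⁷ = r²s⁶

Answer: r²s⁶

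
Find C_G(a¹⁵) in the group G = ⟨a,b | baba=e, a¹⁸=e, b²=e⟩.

⟨a¹⁵⟩ ⊆ C_G(a¹⁵) since powers of a¹⁵ commute with a¹⁵; so |C_G(a¹⁵)| ≥ |⟨a¹⁵⟩| = 6.
By orbit–stabilizer, |C_G(a¹⁵)| = |G| / |conj. class of a¹⁵| = 36 / 2 = 18.
The 18 elements commuting with a¹⁵ are {e, a, a², a³, a⁴, a⁵, a⁶, a⁷, a⁸, a⁹, a¹⁰, a¹¹, a¹², a¹³, a¹⁴, a¹⁵, a¹⁶, a¹⁷}.

Answer: {e, a, a², a³, a⁴, a⁵, a⁶, a⁷, a⁸, a⁹, a¹⁰, a¹¹, a¹², a¹³, a¹⁴, a¹⁵, a¹⁶, a¹⁷}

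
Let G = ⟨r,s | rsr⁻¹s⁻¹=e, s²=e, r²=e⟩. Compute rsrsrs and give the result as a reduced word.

Multiply left to right, reducing at each step:
  r · s = rs
  (rs) · r = s
  s · s = e
  e · r = r
  r · s = rs

Answer: rs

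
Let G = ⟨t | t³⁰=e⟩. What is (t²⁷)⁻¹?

The order of (t²⁷) is 10 (smallest k with (t²⁷)ᵏ = e), so (t²⁷)⁻¹ = (t²⁷)⁹ = t³.
Check: (t²⁷) · (t³) → (t²⁷) · t³ = e, giving e as required.

Answer: t³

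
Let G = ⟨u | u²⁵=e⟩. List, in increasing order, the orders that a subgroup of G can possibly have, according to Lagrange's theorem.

|G| = 25 = 5². By Lagrange's theorem the order of any subgroup divides 25; the divisors of 25 are 1, 5, 25.

Answer: 1, 5, 25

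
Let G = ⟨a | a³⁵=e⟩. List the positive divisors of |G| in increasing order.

|G| = 35 = 5 · 7. By Lagrange's theorem the order of any subgroup divides 35; the divisors of 35 are 1, 5, 7, 35.

Answer: 1, 5, 7, 35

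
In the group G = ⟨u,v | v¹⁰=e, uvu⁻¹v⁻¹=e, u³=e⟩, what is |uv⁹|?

Compute successive powers until reaching e:
  (uv⁹)¹ = uv⁹, (uv⁹)² = u²v⁸, (uv⁹)³ = v⁷, (uv⁹)⁴ = uv⁶, (uv⁹)⁵ = u²v⁵, (uv⁹)⁶ = v⁴, (uv⁹)⁷ = uv³, (uv⁹)⁸ = u²v², (uv⁹)⁹ = v, (uv⁹)¹⁰ = u, (uv⁹)¹¹ = u²v⁹, (uv⁹)¹² = v⁸, (uv⁹)¹³ = uv⁷, (uv⁹)¹⁴ = u²v⁶, (uv⁹)¹⁵ = v⁵, (uv⁹)¹⁶ = uv⁴, (uv⁹)¹⁷ = u²v³, (uv⁹)¹⁸ = v², (uv⁹)¹⁹ = uv, (uv⁹)²⁰ = u², (uv⁹)²¹ = v⁹, (uv⁹)²² = uv⁸, (uv⁹)²³ = u²v⁷, (uv⁹)²⁴ = v⁶, (uv⁹)²⁵ = uv⁵, (uv⁹)²⁶ = u²v⁴, (uv⁹)²⁷ = v³, (uv⁹)²⁸ = uv², (uv⁹)²⁹ = u²v, (uv⁹)³⁰ = e.
The smallest positive k with (uv⁹)ᵏ = e is 30.

Answer: 30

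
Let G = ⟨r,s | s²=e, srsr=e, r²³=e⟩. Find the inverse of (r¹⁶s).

The order of (r¹⁶s) is 2 (smallest k with (r¹⁶s)ᵏ = e), so (r¹⁶s)⁻¹ = (r¹⁶s)¹ = r¹⁶s.
Check: (r¹⁶s) · (r¹⁶s) → (r¹⁶s) · r¹⁶ = s;   s · s = e, giving e as required.

Answer: r¹⁶s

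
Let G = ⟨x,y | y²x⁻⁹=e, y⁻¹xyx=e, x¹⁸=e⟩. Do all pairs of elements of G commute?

x·y = xy but y·x = x⁸y⁻¹, so x·y ≠ y·x and G is not abelian.

Answer: No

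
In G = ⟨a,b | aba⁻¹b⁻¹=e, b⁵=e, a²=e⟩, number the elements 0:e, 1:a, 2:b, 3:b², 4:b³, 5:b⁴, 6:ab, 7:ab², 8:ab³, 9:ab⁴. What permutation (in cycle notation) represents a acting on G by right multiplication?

(0 1)(2 6)(3 7)(4 8)(5 9)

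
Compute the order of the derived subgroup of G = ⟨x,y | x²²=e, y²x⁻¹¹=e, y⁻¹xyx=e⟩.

G' = [G, G] is generated by all commutators. The generator-pair commutators are: [x, y] = x².
The subgroup they normally generate is {e, x², x⁴, x⁶, x⁸, x¹⁰, x¹², x¹⁴, x¹⁶, x¹⁸, x²⁰}, of order 11.
Check: |G/G'| = 44/11 = 4 is the order of the abelianisation.

Answer: 11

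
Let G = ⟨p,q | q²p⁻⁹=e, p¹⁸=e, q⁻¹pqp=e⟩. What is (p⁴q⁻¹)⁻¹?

The order of (p⁴q⁻¹) is 4 (smallest k with (p⁴q⁻¹)ᵏ = e), so (p⁴q⁻¹)⁻¹ = (p⁴q⁻¹)³ = p⁴q.
Check: (p⁴q⁻¹) · (p⁴q) → (p⁴q⁻¹) · p⁴ = q⁻¹;   (q⁻¹) · q = e, giving e as required.

Answer: p⁴q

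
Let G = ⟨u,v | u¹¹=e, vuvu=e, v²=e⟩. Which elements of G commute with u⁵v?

⟨u⁵v⟩ ⊆ C_G(u⁵v) since powers of u⁵v commute with u⁵v; so |C_G(u⁵v)| ≥ |⟨u⁵v⟩| = 2.
By orbit–stabilizer, |C_G(u⁵v)| = |G| / |conj. class of u⁵v| = 22 / 11 = 2.
The 2 elements commuting with u⁵v are {e, u⁵v}.

Answer: {e, u⁵v}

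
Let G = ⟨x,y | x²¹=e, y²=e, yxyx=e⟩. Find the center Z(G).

An element z ∈ Z(G) iff z commutes with every generator.
For example e is central: e·x = x = x·e; e·y = y = y·e.
Whereas x ∉ Z(G) since x·y = xy ≠ x²⁰y = y·x.
Checking each of the 42 elements this way gives Z(G) = {e}, of order 1.

Answer: {e}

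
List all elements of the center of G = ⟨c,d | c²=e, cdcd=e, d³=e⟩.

An element z ∈ Z(G) iff z commutes with every generator.
For example e is central: e·c = c = c·e; e·d = d = d·e.
Whereas c ∉ Z(G) since c·d = cd ≠ cd² = d·c.
Checking each of the 6 elements this way gives Z(G) = {e}, of order 1.

Answer: {e}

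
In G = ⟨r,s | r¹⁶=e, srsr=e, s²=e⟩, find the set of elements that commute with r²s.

⟨r²s⟩ ⊆ C_G(r²s) since powers of r²s commute with r²s; so |C_G(r²s)| ≥ |⟨r²s⟩| = 2.
By orbit–stabilizer, |C_G(r²s)| = |G| / |conj. class of r²s| = 32 / 8 = 4.
The 4 elements commuting with r²s are {e, r⁸, r²s, r¹⁰s}.

Answer: {e, r⁸, r²s, r¹⁰s}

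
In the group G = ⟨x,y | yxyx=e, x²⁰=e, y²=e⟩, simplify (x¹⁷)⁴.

Compute successive powers of (x¹⁷), reducing at each step:
  (x¹⁷)²: (x¹⁷) · x¹⁷ = x¹⁴
  (x¹⁷)³: (x¹⁴) · x¹⁷ = x¹¹
  (x¹⁷)⁴: (x¹¹) · x¹⁷ = x⁸

Answer: x⁸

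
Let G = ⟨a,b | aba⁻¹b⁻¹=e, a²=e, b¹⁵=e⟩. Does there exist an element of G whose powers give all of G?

|G| = 30. The element ab has order 30 (its powers give 30 distinct elements), so ⟨ab⟩ = G and G is cyclic.

Answer: Yes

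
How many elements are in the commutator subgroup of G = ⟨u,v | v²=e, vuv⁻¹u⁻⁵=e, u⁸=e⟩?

G' = [G, G] is generated by all commutators. The generator-pair commutators are: [u, v] = u⁴.
The subgroup they normally generate is {e, u⁴}, of order 2.
Check: |G/G'| = 16/2 = 8 is the order of the abelianisation.

Answer: 2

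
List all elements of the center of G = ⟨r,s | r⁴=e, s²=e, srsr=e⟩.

An element z ∈ Z(G) iff z commutes with every generator.
For example r² is central: (r²)·r = r³ = r·(r²); (r²)·s = r²s = s·(r²).
Whereas r ∉ Z(G) since r·s = rs ≠ r³s = s·r.
Checking each of the 8 elements this way gives Z(G) = {e, r²}, of order 2.

Answer: {e, r²}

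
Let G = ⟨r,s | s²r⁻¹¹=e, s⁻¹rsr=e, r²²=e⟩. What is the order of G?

Enumerate words in the generators, reducing via the relations: the distinct elements are
  {e, r, s, rs, r², r³, r⁴, r⁵, r⁶, r⁷, r⁸, r⁹, r²s, r²¹, r²⁰, r³s, r¹², r¹³, r¹¹, r¹⁰, r¹⁴, r¹⁵, r¹⁶, r¹⁷, r¹⁸, r¹⁹, r⁴s, r⁵s, r⁶s, r⁷s, r⁸s, r⁹s, s⁻¹, rs⁻¹, r¹⁰s, r²s⁻¹, r³s⁻¹, r⁴s⁻¹, r⁵s⁻¹, r⁶s⁻¹, r⁷s⁻¹, r⁸s⁻¹, r⁹s⁻¹, r¹⁰s⁻¹}.
No further products give new elements, so |G| = 44.

Answer: 44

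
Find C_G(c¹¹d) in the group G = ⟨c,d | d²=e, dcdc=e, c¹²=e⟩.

⟨c¹¹d⟩ ⊆ C_G(c¹¹d) since powers of c¹¹d commute with c¹¹d; so |C_G(c¹¹d)| ≥ |⟨c¹¹d⟩| = 2.
By orbit–stabilizer, |C_G(c¹¹d)| = |G| / |conj. class of c¹¹d| = 24 / 6 = 4.
The 4 elements commuting with c¹¹d are {e, c⁶, c¹¹d, c⁵d}.

Answer: {e, c⁶, c¹¹d, c⁵d}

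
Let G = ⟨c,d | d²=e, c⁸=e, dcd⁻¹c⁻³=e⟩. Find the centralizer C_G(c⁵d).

⟨c⁵d⟩ ⊆ C_G(c⁵d) since powers of c⁵d commute with c⁵d; so |C_G(c⁵d)| ≥ |⟨c⁵d⟩| = 4.
By orbit–stabilizer, |C_G(c⁵d)| = |G| / |conj. class of c⁵d| = 16 / 4 = 4.
The 4 elements commuting with c⁵d are {e, c⁴, cd, c⁵d}.

Answer: {e, c⁴, cd, c⁵d}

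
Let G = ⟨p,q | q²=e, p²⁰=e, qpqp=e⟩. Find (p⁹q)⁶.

Compute successive powers of (p⁹q), reducing at each step:
  (p⁹q)²: (p⁹q) · p⁹ = q;   q · q = e
  (p⁹q)³: e · p⁹ = p⁹;   (p⁹) · q = p⁹q
  (p⁹q)⁴: (p⁹q) · p⁹ = q;   q · q = e
  (p⁹q)⁵: e · p⁹ = p⁹;   (p⁹) · q = p⁹q
  (p⁹q)⁶: (p⁹q) · p⁹ = q;   q · q = e

Answer: e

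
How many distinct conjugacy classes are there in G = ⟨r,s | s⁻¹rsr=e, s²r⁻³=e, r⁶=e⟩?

The conjugacy classes (representative and size) are:
  [e] (size 1), [r] (size 2), [r²] (size 2), [r³] (size 1), [rs⁻¹] (size 3), [r²s⁻¹] (size 3).
Class equation: 1 + 2 + 2 + 1 + 3 + 3 = 12 = |G|. So G has 6 conjugacy classes.

Answer: 6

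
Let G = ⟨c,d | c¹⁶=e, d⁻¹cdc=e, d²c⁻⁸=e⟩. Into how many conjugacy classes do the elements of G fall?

The conjugacy classes (representative and size) are:
  [e] (size 1), [c] (size 2), [c¹⁴] (size 2), [c³] (size 2), [c¹²] (size 2), [c⁵] (size 2), [c¹⁰] (size 2), [c⁷] (size 2), [c⁸] (size 1), [c⁶d] (size 8), [c³d⁻¹] (size 8).
Class equation: 1 + 2 + 2 + 2 + 2 + 2 + 2 + 2 + 1 + 8 + 8 = 32 = |G|. So G has 11 conjugacy classes.

Answer: 11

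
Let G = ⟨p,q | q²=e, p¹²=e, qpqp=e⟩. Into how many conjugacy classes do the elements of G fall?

The conjugacy classes (representative and size) are:
  [e] (size 1), [p¹¹] (size 2), [p²] (size 2), [p⁹] (size 2), [p⁴] (size 2), [p⁵] (size 2), [p⁶] (size 1), [q] (size 6), [pq] (size 6).
Class equation: 1 + 2 + 2 + 2 + 2 + 2 + 1 + 6 + 6 = 24 = |G|. So G has 9 conjugacy classes.

Answer: 9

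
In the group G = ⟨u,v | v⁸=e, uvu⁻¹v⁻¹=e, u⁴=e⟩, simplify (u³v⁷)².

Compute successive powers of (u³v⁷), reducing at each step:
  (u³v⁷)²: (u³v⁷) · u³ = u²v⁷;   (u²v⁷) · v⁷ = u²v⁶

Answer: u²v⁶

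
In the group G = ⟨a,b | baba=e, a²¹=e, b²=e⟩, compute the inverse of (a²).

The order of (a²) is 21 (smallest k with (a²)ᵏ = e), so (a²)⁻¹ = (a²)²⁰ = a¹⁹.
Check: (a²) · (a¹⁹) → (a²) · a¹⁹ = e, giving e as required.

Answer: a¹⁹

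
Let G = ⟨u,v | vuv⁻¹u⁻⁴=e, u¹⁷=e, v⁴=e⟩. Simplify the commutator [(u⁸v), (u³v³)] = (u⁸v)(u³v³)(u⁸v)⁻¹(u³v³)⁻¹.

[(u⁸v), (u³v³)] = (u⁸v)·(u³v³)·(u⁸v)⁻¹·(u³v³)⁻¹.
  (u⁸v) · (u³v³) = u³
  (u³) · (u¹⁵v³) = uv³
  (uv³) · (u⁵v) = u¹⁵

Answer: u¹⁵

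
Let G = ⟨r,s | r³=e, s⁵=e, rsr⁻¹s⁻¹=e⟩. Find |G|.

Enumerate words in the generators, reducing via the relations: the distinct elements are
  {e, r, s, rs, r², s², s³, s⁴, rs², rs³, rs⁴, r²s, r²s², r²s³, r²s⁴}.
No further products give new elements, so |G| = 15.

Answer: 15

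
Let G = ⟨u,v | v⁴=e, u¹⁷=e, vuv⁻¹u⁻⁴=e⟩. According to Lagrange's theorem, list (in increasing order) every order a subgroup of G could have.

|G| = 68 = 2² · 17. By Lagrange's theorem the order of any subgroup divides 68; the divisors of 68 are 1, 2, 4, 17, 34, 68.

Answer: 1, 2, 4, 17, 34, 68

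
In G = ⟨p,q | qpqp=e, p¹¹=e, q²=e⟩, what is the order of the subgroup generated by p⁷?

|⟨p⁷⟩| equals the order of p⁷. Compute successive powers until reaching e:
  (p⁷)¹ = p⁷, (p⁷)² = p³, (p⁷)³ = p¹⁰, (p⁷)⁴ = p⁶, (p⁷)⁵ = p², (p⁷)⁶ = p⁹, (p⁷)⁷ = p⁵, (p⁷)⁸ = p, (p⁷)⁹ = p⁸, (p⁷)¹⁰ = p⁴, (p⁷)¹¹ = e.
The smallest positive k with (p⁷)ᵏ = e is 11, so |⟨p⁷⟩| = 11.

Answer: 11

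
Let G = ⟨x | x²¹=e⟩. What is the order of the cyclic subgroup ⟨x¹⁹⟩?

|⟨x¹⁹⟩| equals the order of x¹⁹. Compute successive powers until reaching e:
  (x¹⁹)¹ = x¹⁹, (x¹⁹)² = x¹⁷, (x¹⁹)³ = x¹⁵, (x¹⁹)⁴ = x¹³, (x¹⁹)⁵ = x¹¹, (x¹⁹)⁶ = x⁹, (x¹⁹)⁷ = x⁷, (x¹⁹)⁸ = x⁵, (x¹⁹)⁹ = x³, (x¹⁹)¹⁰ = x, (x¹⁹)¹¹ = x²⁰, (x¹⁹)¹² = x¹⁸, (x¹⁹)¹³ = x¹⁶, (x¹⁹)¹⁴ = x¹⁴, (x¹⁹)¹⁵ = x¹², (x¹⁹)¹⁶ = x¹⁰, (x¹⁹)¹⁷ = x⁸, (x¹⁹)¹⁸ = x⁶, (x¹⁹)¹⁹ = x⁴, (x¹⁹)²⁰ = x², (x¹⁹)²¹ = e.
The smallest positive k with (x¹⁹)ᵏ = e is 21, so |⟨x¹⁹⟩| = 21.

Answer: 21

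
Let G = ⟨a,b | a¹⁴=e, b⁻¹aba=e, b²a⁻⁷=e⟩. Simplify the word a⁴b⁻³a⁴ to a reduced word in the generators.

Multiply left to right, reducing at each step:
  (a⁴) · b⁻³ = a⁴b
  (a⁴b) · a⁴ = b

Answer: b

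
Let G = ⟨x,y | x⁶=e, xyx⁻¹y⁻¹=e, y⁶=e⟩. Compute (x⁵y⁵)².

Compute successive powers of (x⁵y⁵), reducing at each step:
  (x⁵y⁵)²: (x⁵y⁵) · x⁵ = x⁴y⁵;   (x⁴y⁵) · y⁵ = x⁴y⁴

Answer: x⁴y⁴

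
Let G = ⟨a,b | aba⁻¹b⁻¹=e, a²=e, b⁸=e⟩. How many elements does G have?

Enumerate words in the generators, reducing via the relations: the distinct elements are
  {a, b, e, ab, b², b³, b⁴, b⁵, b⁶, b⁷, ab², ab³, ab⁴, ab⁵, ab⁶, ab⁷}.
No further products give new elements, so |G| = 16.

Answer: 16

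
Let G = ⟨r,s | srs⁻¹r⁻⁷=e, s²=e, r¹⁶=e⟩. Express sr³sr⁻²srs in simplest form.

Multiply left to right, reducing at each step:
  s · r³ = r⁵s
  (r⁵s) · s = r⁵
  (r⁵) · r⁻² = r³
  (r³) · s = r³s
  (r³s) · r = r¹⁰s
  (r¹⁰s) · s = r¹⁰

Answer: r¹⁰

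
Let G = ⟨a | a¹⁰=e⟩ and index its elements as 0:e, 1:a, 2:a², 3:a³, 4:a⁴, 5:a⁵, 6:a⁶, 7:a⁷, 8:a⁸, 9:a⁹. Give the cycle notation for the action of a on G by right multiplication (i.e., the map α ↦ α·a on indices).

(0 1 2 3 4 5 6 7 8 9)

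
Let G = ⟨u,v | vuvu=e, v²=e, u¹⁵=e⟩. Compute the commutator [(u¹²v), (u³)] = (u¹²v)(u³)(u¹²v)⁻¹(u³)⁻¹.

[(u¹²v), (u³)] = (u¹²v)·(u³)·(u¹²v)⁻¹·(u³)⁻¹.
  (u¹²v) · (u³) = u⁹v
  (u⁹v) · (u¹²v) = u¹²
  (u¹²) · (u¹²) = u⁹

Answer: u⁹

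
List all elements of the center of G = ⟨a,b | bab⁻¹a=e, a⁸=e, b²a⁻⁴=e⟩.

An element z ∈ Z(G) iff z commutes with every generator.
For example a⁴ is central: (a⁴)·a = a⁵ = a·(a⁴); (a⁴)·b = b⁻¹ = b·(a⁴).
Whereas a ∉ Z(G) since a·b = ab ≠ a³b⁻¹ = b·a.
Checking each of the 16 elements this way gives Z(G) = {e, a⁴}, of order 2.

Answer: {e, a⁴}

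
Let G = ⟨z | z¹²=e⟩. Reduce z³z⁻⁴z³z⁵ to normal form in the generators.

Multiply left to right, reducing at each step:
  (z³) · z⁻⁴ = z¹¹
  (z¹¹) · z³ = z²
  (z²) · z⁵ = z⁷

Answer: z⁷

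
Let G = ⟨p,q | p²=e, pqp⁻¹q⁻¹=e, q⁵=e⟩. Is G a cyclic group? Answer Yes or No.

|G| = 10. The element pq has order 10 (its powers give 10 distinct elements), so ⟨pq⟩ = G and G is cyclic.

Answer: Yes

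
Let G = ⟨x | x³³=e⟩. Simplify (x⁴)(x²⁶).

Compute (x⁴) · (x²⁶) by multiplying left to right and reducing via the relations at each step:
  (x⁴) · x²⁶ = x³⁰

Answer: x³⁰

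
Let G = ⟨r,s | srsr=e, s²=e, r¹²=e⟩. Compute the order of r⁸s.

Compute successive powers until reaching e:
  (r⁸s)¹ = r⁸s, (r⁸s)² = e.
The smallest positive k with (r⁸s)ᵏ = e is 2.

Answer: 2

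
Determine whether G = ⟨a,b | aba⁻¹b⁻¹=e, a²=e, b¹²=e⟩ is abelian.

Each pair of generators commutes: a·b = ab = b·a. Since the generators pairwise commute, every element of G commutes with every other, so G is abelian.

Answer: Yes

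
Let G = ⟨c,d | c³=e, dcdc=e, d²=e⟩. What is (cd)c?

Compute (cd) · c by multiplying left to right and reducing via the relations at each step:
  (cd) · c = d

Answer: d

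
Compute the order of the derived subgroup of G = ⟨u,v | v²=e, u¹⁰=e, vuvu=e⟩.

G' = [G, G] is generated by all commutators. The generator-pair commutators are: [u, v] = u².
The subgroup they normally generate is {e, u², u⁴, u⁶, u⁸}, of order 5.
Check: |G/G'| = 20/5 = 4 is the order of the abelianisation.

Answer: 5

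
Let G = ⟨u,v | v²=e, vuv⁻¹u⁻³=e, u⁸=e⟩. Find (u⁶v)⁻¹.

The order of (u⁶v) is 2 (smallest k with (u⁶v)ᵏ = e), so (u⁶v)⁻¹ = (u⁶v)¹ = u⁶v.
Check: (u⁶v) · (u⁶v) → (u⁶v) · u⁶ = v;   v · v = e, giving e as required.

Answer: u⁶v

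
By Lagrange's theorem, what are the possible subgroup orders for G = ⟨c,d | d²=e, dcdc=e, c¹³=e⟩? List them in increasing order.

|G| = 26 = 2 · 13. By Lagrange's theorem the order of any subgroup divides 26; the divisors of 26 are 1, 2, 13, 26.

Answer: 1, 2, 13, 26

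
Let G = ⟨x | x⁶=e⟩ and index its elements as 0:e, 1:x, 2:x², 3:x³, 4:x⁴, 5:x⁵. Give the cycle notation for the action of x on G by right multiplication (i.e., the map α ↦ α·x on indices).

(0 1 2 3 4 5)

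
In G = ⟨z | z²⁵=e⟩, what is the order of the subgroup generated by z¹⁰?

|⟨z¹⁰⟩| equals the order of z¹⁰. Compute successive powers until reaching e:
  (z¹⁰)¹ = z¹⁰, (z¹⁰)² = z²⁰, (z¹⁰)³ = z⁵, (z¹⁰)⁴ = z¹⁵, (z¹⁰)⁵ = e.
The smallest positive k with (z¹⁰)ᵏ = e is 5, so |⟨z¹⁰⟩| = 5.

Answer: 5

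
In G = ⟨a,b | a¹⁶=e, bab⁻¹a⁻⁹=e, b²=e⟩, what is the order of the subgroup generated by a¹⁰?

|⟨a¹⁰⟩| equals the order of a¹⁰. Compute successive powers until reaching e:
  (a¹⁰)¹ = a¹⁰, (a¹⁰)² = a⁴, (a¹⁰)³ = a¹⁴, (a¹⁰)⁴ = a⁸, (a¹⁰)⁵ = a², (a¹⁰)⁶ = a¹², (a¹⁰)⁷ = a⁶, (a¹⁰)⁸ = e.
The smallest positive k with (a¹⁰)ᵏ = e is 8, so |⟨a¹⁰⟩| = 8.

Answer: 8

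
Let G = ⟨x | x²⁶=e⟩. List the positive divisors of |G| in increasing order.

|G| = 26 = 2 · 13. By Lagrange's theorem the order of any subgroup divides 26; the divisors of 26 are 1, 2, 13, 26.

Answer: 1, 2, 13, 26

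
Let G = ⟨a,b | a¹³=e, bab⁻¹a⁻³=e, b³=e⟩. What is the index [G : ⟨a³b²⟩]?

First find ord(a³b²) by computing successive powers:
  (a³b²)¹ = a³b², (a³b²)² = a⁴b, (a³b²)³ = e.
So |⟨a³b²⟩| = ord(a³b²) = 3. With |G| = 39, by Lagrange [G : ⟨a³b²⟩] = 39/3 = 13.

Answer: 13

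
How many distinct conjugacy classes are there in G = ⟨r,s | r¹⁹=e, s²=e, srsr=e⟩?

The conjugacy classes (representative and size) are:
  [e] (size 1), [r¹⁸] (size 2), [r²] (size 2), [r¹⁶] (size 2), [r⁴] (size 2), [r¹⁴] (size 2), [r¹³] (size 2), [r¹²] (size 2), [r⁸] (size 2), [r⁹] (size 2), [s] (size 19).
Class equation: 1 + 2 + 2 + 2 + 2 + 2 + 2 + 2 + 2 + 2 + 19 = 38 = |G|. So G has 11 conjugacy classes.

Answer: 11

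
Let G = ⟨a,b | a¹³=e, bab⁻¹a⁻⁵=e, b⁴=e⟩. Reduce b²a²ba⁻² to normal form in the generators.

Multiply left to right, reducing at each step:
  (b²) · a² = a¹¹b²
  (a¹¹b²) · b = a¹¹b³
  (a¹¹b³) · a⁻² = a⁸b³

Answer: a⁸b³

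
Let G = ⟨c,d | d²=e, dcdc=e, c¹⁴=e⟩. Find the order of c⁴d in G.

Compute successive powers until reaching e:
  (c⁴d)¹ = c⁴d, (c⁴d)² = e.
The smallest positive k with (c⁴d)ᵏ = e is 2.

Answer: 2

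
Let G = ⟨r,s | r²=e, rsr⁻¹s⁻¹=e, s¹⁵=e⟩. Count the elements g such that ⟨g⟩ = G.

G is cyclic of order 30. An element generates G iff its order is 30, and a cyclic group of order 30 has exactly φ(30) = 8 such elements.

Answer: 8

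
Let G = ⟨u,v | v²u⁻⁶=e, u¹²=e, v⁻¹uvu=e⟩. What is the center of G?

An element z ∈ Z(G) iff z commutes with every generator.
For example u⁶ is central: (u⁶)·u = u⁷ = u·(u⁶); (u⁶)·v = v⁻¹ = v·(u⁶).
Whereas u ∉ Z(G) since u·v = uv ≠ u⁵v⁻¹ = v·u.
Checking each of the 24 elements this way gives Z(G) = {e, u⁶}, of order 2.

Answer: {e, u⁶}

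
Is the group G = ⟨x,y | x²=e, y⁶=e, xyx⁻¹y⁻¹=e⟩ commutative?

Each pair of generators commutes: x·y = xy = y·x. Since the generators pairwise commute, every element of G commutes with every other, so G is abelian.

Answer: Yes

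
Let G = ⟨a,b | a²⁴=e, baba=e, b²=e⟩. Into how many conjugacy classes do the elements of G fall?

The conjugacy classes (representative and size) are:
  [e] (size 1), [a²³] (size 2), [a²] (size 2), [a³] (size 2), [a²⁰] (size 2), [a¹⁹] (size 2), [a⁶] (size 2), [a⁷] (size 2), [a⁸] (size 2), [a⁹] (size 2), [a¹⁴] (size 2), [a¹¹] (size 2), [a¹²] (size 1), [a⁴b] (size 12), [a⁵b] (size 12).
Class equation: 1 + 2 + 2 + 2 + 2 + 2 + 2 + 2 + 2 + 2 + 2 + 2 + 1 + 12 + 12 = 48 = |G|. So G has 15 conjugacy classes.

Answer: 15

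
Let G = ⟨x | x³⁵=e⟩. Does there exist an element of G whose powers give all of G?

|G| = 35. The element x has order 35 (its powers give 35 distinct elements), so ⟨x⟩ = G and G is cyclic.

Answer: Yes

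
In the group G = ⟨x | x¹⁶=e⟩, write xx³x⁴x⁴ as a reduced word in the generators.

Multiply left to right, reducing at each step:
  x · x³ = x⁴
  (x⁴) · x⁴ = x⁸
  (x⁸) · x⁴ = x¹²

Answer: x¹²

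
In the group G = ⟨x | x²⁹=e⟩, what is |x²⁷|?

Compute successive powers until reaching e:
  (x²⁷)¹ = x²⁷, (x²⁷)² = x²⁵, (x²⁷)³ = x²³, (x²⁷)⁴ = x²¹, (x²⁷)⁵ = x¹⁹, (x²⁷)⁶ = x¹⁷, (x²⁷)⁷ = x¹⁵, (x²⁷)⁸ = x¹³, (x²⁷)⁹ = x¹¹, (x²⁷)¹⁰ = x⁹, (x²⁷)¹¹ = x⁷, (x²⁷)¹² = x⁵, (x²⁷)¹³ = x³, (x²⁷)¹⁴ = x, (x²⁷)¹⁵ = x²⁸, (x²⁷)¹⁶ = x²⁶, (x²⁷)¹⁷ = x²⁴, (x²⁷)¹⁸ = x²², (x²⁷)¹⁹ = x²⁰, (x²⁷)²⁰ = x¹⁸, (x²⁷)²¹ = x¹⁶, (x²⁷)²² = x¹⁴, (x²⁷)²³ = x¹², (x²⁷)²⁴ = x¹⁰, (x²⁷)²⁵ = x⁸, (x²⁷)²⁶ = x⁶, (x²⁷)²⁷ = x⁴, (x²⁷)²⁸ = x², (x²⁷)²⁹ = e.
The smallest positive k with (x²⁷)ᵏ = e is 29.

Answer: 29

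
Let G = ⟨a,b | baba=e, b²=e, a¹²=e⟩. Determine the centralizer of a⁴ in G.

⟨a⁴⟩ ⊆ C_G(a⁴) since powers of a⁴ commute with a⁴; so |C_G(a⁴)| ≥ |⟨a⁴⟩| = 3.
By orbit–stabilizer, |C_G(a⁴)| = |G| / |conj. class of a⁴| = 24 / 2 = 12.
The 12 elements commuting with a⁴ are {e, a, a², a³, a⁴, a⁵, a⁶, a⁷, a⁸, a⁹, a¹⁰, a¹¹}.

Answer: {e, a, a², a³, a⁴, a⁵, a⁶, a⁷, a⁸, a⁹, a¹⁰, a¹¹}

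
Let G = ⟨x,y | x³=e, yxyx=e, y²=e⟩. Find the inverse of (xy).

The order of (xy) is 2 (smallest k with (xy)ᵏ = e), so (xy)⁻¹ = (xy)¹ = xy.
Check: (xy) · (xy) → (xy) · x = y;   y · y = e, giving e as required.

Answer: xy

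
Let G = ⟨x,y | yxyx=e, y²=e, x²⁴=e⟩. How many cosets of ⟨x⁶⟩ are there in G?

First find ord(x⁶) by computing successive powers:
  (x⁶)¹ = x⁶, (x⁶)² = x¹², (x⁶)³ = x¹⁸, (x⁶)⁴ = e.
So |⟨x⁶⟩| = ord(x⁶) = 4. With |G| = 48, by Lagrange [G : ⟨x⁶⟩] = 48/4 = 12.

Answer: 12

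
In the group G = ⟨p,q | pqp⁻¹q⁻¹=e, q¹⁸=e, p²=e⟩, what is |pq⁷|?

Compute successive powers until reaching e:
  (pq⁷)¹ = pq⁷, (pq⁷)² = q¹⁴, (pq⁷)³ = pq³, (pq⁷)⁴ = q¹⁰, (pq⁷)⁵ = pq¹⁷, (pq⁷)⁶ = q⁶, (pq⁷)⁷ = pq¹³, (pq⁷)⁸ = q², (pq⁷)⁹ = pq⁹, (pq⁷)¹⁰ = q¹⁶, (pq⁷)¹¹ = pq⁵, (pq⁷)¹² = q¹², (pq⁷)¹³ = pq, (pq⁷)¹⁴ = q⁸, (pq⁷)¹⁵ = pq¹⁵, (pq⁷)¹⁶ = q⁴, (pq⁷)¹⁷ = pq¹¹, (pq⁷)¹⁸ = e.
The smallest positive k with (pq⁷)ᵏ = e is 18.

Answer: 18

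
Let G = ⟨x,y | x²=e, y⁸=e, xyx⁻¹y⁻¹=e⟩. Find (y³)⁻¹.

The order of (y³) is 8 (smallest k with (y³)ᵏ = e), so (y³)⁻¹ = (y³)⁷ = y⁵.
Check: (y³) · (y⁵) → (y³) · y⁵ = e, giving e as required.

Answer: y⁵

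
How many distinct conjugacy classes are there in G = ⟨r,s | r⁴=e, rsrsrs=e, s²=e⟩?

The conjugacy classes (representative and size) are:
  [e] (size 1), [r³] (size 6), [r²sr²s] (size 3), [rsr³] (size 6), [sr³] (size 8).
Class equation: 1 + 6 + 3 + 6 + 8 = 24 = |G|. So G has 5 conjugacy classes.

Answer: 5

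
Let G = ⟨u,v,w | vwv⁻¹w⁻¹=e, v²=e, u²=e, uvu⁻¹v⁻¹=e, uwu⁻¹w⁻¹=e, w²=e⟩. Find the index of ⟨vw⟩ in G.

First find ord(vw) by computing successive powers:
  (vw)¹ = vw, (vw)² = e.
So |⟨vw⟩| = ord(vw) = 2. With |G| = 8, by Lagrange [G : ⟨vw⟩] = 8/2 = 4.

Answer: 4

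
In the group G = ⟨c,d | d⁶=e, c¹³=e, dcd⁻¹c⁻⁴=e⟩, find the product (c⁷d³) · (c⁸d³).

Compute (c⁷d³) · (c⁸d³) by multiplying left to right and reducing via the relations at each step:
  (c⁷d³) · c⁸ = c¹²d³
  (c¹²d³) · d³ = c¹²

Answer: c¹²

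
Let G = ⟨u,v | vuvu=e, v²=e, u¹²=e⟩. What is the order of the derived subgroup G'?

G' = [G, G] is generated by all commutators. The generator-pair commutators are: [u, v] = u².
The subgroup they normally generate is {e, u², u⁴, u⁶, u⁸, u¹⁰}, of order 6.
Check: |G/G'| = 24/6 = 4 is the order of the abelianisation.

Answer: 6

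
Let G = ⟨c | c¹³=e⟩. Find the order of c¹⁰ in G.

Compute successive powers until reaching e:
  (c¹⁰)¹ = c¹⁰, (c¹⁰)² = c⁷, (c¹⁰)³ = c⁴, (c¹⁰)⁴ = c, (c¹⁰)⁵ = c¹¹, (c¹⁰)⁶ = c⁸, (c¹⁰)⁷ = c⁵, (c¹⁰)⁸ = c², (c¹⁰)⁹ = c¹², (c¹⁰)¹⁰ = c⁹, (c¹⁰)¹¹ = c⁶, (c¹⁰)¹² = c³, (c¹⁰)¹³ = e.
The smallest positive k with (c¹⁰)ᵏ = e is 13.

Answer: 13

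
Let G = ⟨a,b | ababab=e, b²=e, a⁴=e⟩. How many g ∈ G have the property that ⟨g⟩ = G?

⟨g⟩ = G would require ord(g) = |G| = 24, but the maximum element order in G is 4 < 24. So G is not cyclic and no single element generates it: the count is 0.

Answer: 0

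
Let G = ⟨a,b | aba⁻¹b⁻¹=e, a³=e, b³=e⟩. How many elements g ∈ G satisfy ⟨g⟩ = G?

⟨g⟩ = G would require ord(g) = |G| = 9, but the maximum element order in G is 3 < 9. So G is not cyclic and no single element generates it: the count is 0.

Answer: 0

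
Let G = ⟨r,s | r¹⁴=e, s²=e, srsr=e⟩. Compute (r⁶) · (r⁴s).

Compute (r⁶) · (r⁴s) by multiplying left to right and reducing via the relations at each step:
  (r⁶) · r⁴ = r¹⁰
  (r¹⁰) · s = r¹⁰s

Answer: r¹⁰s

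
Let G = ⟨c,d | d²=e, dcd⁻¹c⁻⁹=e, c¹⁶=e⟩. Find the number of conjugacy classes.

The conjugacy classes (representative and size) are:
  [e] (size 1), [c⁹] (size 2), [c²] (size 1), [c³] (size 2), [c⁴] (size 1), [c¹³] (size 2), [c⁶] (size 1), [c¹⁵] (size 2), [c⁸] (size 1), [c¹⁰] (size 1), [c¹²] (size 1), [c¹⁴] (size 1), [d] (size 2), [cd] (size 2), [c²d] (size 2), [c¹¹d] (size 2), [c⁴d] (size 2), [c¹³d] (size 2), [c¹⁴d] (size 2), [c¹⁵d] (size 2).
Class equation: 1 + 2 + 1 + 2 + 1 + 2 + 1 + 2 + 1 + 1 + 1 + 1 + 2 + 2 + 2 + 2 + 2 + 2 + 2 + 2 = 32 = |G|. So G has 20 conjugacy classes.

Answer: 20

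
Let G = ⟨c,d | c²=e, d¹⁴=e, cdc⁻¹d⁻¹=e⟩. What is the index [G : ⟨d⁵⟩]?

First find ord(d⁵) by computing successive powers:
  (d⁵)¹ = d⁵, (d⁵)² = d¹⁰, (d⁵)³ = d, (d⁵)⁴ = d⁶, (d⁵)⁵ = d¹¹, (d⁵)⁶ = d², (d⁵)⁷ = d⁷, (d⁵)⁸ = d¹², (d⁵)⁹ = d³, (d⁵)¹⁰ = d⁸, (d⁵)¹¹ = d¹³, (d⁵)¹² = d⁴, (d⁵)¹³ = d⁹, (d⁵)¹⁴ = e.
So |⟨d⁵⟩| = ord(d⁵) = 14. With |G| = 28, by Lagrange [G : ⟨d⁵⟩] = 28/14 = 2.

Answer: 2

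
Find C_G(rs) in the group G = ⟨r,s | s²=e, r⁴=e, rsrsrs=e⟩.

⟨rs⟩ ⊆ C_G(rs) since powers of rs commute with rs; so |C_G(rs)| ≥ |⟨rs⟩| = 3.
By orbit–stabilizer, |C_G(rs)| = |G| / |conj. class of rs| = 24 / 8 = 3.
The 3 elements commuting with rs are {e, rs, sr³}.

Answer: {e, rs, sr³}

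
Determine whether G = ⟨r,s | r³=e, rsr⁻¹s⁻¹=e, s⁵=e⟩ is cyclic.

|G| = 15. The element rs has order 15 (its powers give 15 distinct elements), so ⟨rs⟩ = G and G is cyclic.

Answer: Yes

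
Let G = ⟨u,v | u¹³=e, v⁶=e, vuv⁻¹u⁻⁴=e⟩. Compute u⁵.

Compute successive powers of u, reducing at each step:
  u²: u · u = u²
  u³: (u²) · u = u³
  u⁴: (u³) · u = u⁴
  u⁵: (u⁴) · u = u⁵

Answer: u⁵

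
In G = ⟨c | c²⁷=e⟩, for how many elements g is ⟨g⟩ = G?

G is cyclic of order 27. An element generates G iff its order is 27, and a cyclic group of order 27 has exactly φ(27) = 18 such elements.

Answer: 18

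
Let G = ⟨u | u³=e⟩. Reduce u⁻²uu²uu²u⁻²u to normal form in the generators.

Multiply left to right, reducing at each step:
  u · u = u²
  (u²) · u² = u
  u · u = u²
  (u²) · u² = u
  u · u⁻² = u²
  (u²) · u = e

Answer: e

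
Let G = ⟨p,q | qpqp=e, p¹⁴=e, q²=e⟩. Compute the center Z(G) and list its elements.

An element z ∈ Z(G) iff z commutes with every generator.
For example p⁷ is central: (p⁷)·p = p⁸ = p·(p⁷); (p⁷)·q = p⁷q = q·(p⁷).
Whereas p ∉ Z(G) since p·q = pq ≠ p¹³q = q·p.
Checking each of the 28 elements this way gives Z(G) = {e, p⁷}, of order 2.

Answer: {e, p⁷}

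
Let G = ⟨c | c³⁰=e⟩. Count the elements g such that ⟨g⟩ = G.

G is cyclic of order 30. An element generates G iff its order is 30, and a cyclic group of order 30 has exactly φ(30) = 8 such elements.

Answer: 8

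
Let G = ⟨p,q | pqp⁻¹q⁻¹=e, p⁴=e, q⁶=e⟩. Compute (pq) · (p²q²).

Compute (pq) · (p²q²) by multiplying left to right and reducing via the relations at each step:
  (pq) · p² = p³q
  (p³q) · q² = p³q³

Answer: p³q³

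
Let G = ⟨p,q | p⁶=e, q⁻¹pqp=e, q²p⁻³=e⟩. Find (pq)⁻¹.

The order of (pq) is 4 (smallest k with (pq)ᵏ = e), so (pq)⁻¹ = (pq)³ = pq⁻¹.
Check: (pq) · (pq⁻¹) → (pq) · p = q;   q · q⁻¹ = e, giving e as required.

Answer: pq⁻¹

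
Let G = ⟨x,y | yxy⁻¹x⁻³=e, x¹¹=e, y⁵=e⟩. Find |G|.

Enumerate words in the generators, reducing via the relations: the distinct elements are
  {e, x, y, xy, x², x³, x⁴, x⁵, x⁶, x⁷, x⁸, x⁹, y², y³, y⁴, xy², xy³, xy⁴, x²y, x³y, x¹⁰, x⁴y, x⁵y, x⁶y, x⁷y, x⁸y, x⁹y, x²y², x²y³, x²y⁴, x³y², x³y³, x³y⁴, x¹⁰y, x⁴y², x⁴y³, x⁴y⁴, x⁵y², x⁵y³, x⁵y⁴, x⁶y², x⁶y³, x⁶y⁴, x⁷y², x⁷y³, x⁷y⁴, x⁸y², x⁸y³, x⁸y⁴, x⁹y², x⁹y³, x⁹y⁴, x¹⁰y², x¹⁰y³, x¹⁰y⁴}.
No further products give new elements, so |G| = 55.

Answer: 55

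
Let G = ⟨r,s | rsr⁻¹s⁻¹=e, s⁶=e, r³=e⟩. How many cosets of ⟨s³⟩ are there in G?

First find ord(s³) by computing successive powers:
  (s³)¹ = s³, (s³)² = e.
So |⟨s³⟩| = ord(s³) = 2. With |G| = 18, by Lagrange [G : ⟨s³⟩] = 18/2 = 9.

Answer: 9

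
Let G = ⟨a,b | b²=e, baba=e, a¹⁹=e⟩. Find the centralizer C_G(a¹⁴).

⟨a¹⁴⟩ ⊆ C_G(a¹⁴) since powers of a¹⁴ commute with a¹⁴; so |C_G(a¹⁴)| ≥ |⟨a¹⁴⟩| = 19.
By orbit–stabilizer, |C_G(a¹⁴)| = |G| / |conj. class of a¹⁴| = 38 / 2 = 19.
The 19 elements commuting with a¹⁴ are {e, a, a², a³, a⁴, a⁵, a⁶, a⁷, a⁸, a⁹, a¹⁰, a¹¹, a¹², a¹³, a¹⁴, a¹⁵, a¹⁶, a¹⁷, a¹⁸}.

Answer: {e, a, a², a³, a⁴, a⁵, a⁶, a⁷, a⁸, a⁹, a¹⁰, a¹¹, a¹², a¹³, a¹⁴, a¹⁵, a¹⁶, a¹⁷, a¹⁸}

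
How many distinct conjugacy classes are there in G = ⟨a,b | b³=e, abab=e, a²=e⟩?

The conjugacy classes (representative and size) are:
  [e] (size 1), [ab²] (size 3), [b²] (size 2).
Class equation: 1 + 3 + 2 = 6 = |G|. So G has 3 conjugacy classes.

Answer: 3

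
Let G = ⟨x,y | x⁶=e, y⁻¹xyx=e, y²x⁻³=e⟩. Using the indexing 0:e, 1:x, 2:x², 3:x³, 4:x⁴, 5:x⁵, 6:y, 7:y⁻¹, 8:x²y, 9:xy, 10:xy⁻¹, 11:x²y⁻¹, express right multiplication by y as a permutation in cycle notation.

(0 6 3 7)(1 9 4 10)(2 8 5 11)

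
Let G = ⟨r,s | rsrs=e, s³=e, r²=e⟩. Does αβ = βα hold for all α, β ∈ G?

r·s = rs but s·r = rs², so r·s ≠ s·r and G is not abelian.

Answer: No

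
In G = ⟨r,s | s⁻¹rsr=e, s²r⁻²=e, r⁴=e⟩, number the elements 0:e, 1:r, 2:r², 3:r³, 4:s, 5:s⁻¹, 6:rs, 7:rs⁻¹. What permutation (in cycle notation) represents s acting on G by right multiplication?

(0 4 2 5)(1 6 3 7)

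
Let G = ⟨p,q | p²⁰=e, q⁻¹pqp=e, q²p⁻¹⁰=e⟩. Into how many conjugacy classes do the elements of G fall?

The conjugacy classes (representative and size) are:
  [e] (size 1), [p] (size 2), [p²] (size 2), [p³] (size 2), [p⁴] (size 2), [p⁵] (size 2), [p¹⁴] (size 2), [p⁷] (size 2), [p⁸] (size 2), [p¹¹] (size 2), [p¹⁰] (size 1), [p²q⁻¹] (size 10), [p⁹q] (size 10).
Class equation: 1 + 2 + 2 + 2 + 2 + 2 + 2 + 2 + 2 + 2 + 1 + 10 + 10 = 40 = |G|. So G has 13 conjugacy classes.

Answer: 13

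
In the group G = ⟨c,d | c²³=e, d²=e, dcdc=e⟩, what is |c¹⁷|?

Compute successive powers until reaching e:
  (c¹⁷)¹ = c¹⁷, (c¹⁷)² = c¹¹, (c¹⁷)³ = c⁵, (c¹⁷)⁴ = c²², (c¹⁷)⁵ = c¹⁶, (c¹⁷)⁶ = c¹⁰, (c¹⁷)⁷ = c⁴, (c¹⁷)⁸ = c²¹, (c¹⁷)⁹ = c¹⁵, (c¹⁷)¹⁰ = c⁹, (c¹⁷)¹¹ = c³, (c¹⁷)¹² = c²⁰, (c¹⁷)¹³ = c¹⁴, (c¹⁷)¹⁴ = c⁸, (c¹⁷)¹⁵ = c², (c¹⁷)¹⁶ = c¹⁹, (c¹⁷)¹⁷ = c¹³, (c¹⁷)¹⁸ = c⁷, (c¹⁷)¹⁹ = c, (c¹⁷)²⁰ = c¹⁸, (c¹⁷)²¹ = c¹², (c¹⁷)²² = c⁶, (c¹⁷)²³ = e.
The smallest positive k with (c¹⁷)ᵏ = e is 23.

Answer: 23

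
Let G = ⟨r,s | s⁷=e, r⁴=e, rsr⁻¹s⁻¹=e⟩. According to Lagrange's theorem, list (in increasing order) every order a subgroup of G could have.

|G| = 28 = 2² · 7. By Lagrange's theorem the order of any subgroup divides 28; the divisors of 28 are 1, 2, 4, 7, 14, 28.

Answer: 1, 2, 4, 7, 14, 28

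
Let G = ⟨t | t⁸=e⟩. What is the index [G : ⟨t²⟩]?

First find ord(t²) by computing successive powers:
  (t²)¹ = t², (t²)² = t⁴, (t²)³ = t⁶, (t²)⁴ = e.
So |⟨t²⟩| = ord(t²) = 4. With |G| = 8, by Lagrange [G : ⟨t²⟩] = 8/4 = 2.

Answer: 2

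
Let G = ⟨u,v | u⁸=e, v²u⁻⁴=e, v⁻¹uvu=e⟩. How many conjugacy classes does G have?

The conjugacy classes (representative and size) are:
  [e] (size 1), [u⁷] (size 2), [u⁶] (size 2), [u³] (size 2), [u⁴] (size 1), [u²v⁻¹] (size 4), [u³v⁻¹] (size 4).
Class equation: 1 + 2 + 2 + 2 + 1 + 4 + 4 = 16 = |G|. So G has 7 conjugacy classes.

Answer: 7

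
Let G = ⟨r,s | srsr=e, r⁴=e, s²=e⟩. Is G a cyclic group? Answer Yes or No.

Every cyclic group is abelian. But r·s = rs while s·r = r³s, so r·s ≠ s·r and G is not abelian. Hence G is not cyclic.

Answer: No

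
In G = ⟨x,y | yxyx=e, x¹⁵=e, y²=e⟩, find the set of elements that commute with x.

⟨x⟩ ⊆ C_G(x) since powers of x commute with x; so |C_G(x)| ≥ |⟨x⟩| = 15.
By orbit–stabilizer, |C_G(x)| = |G| / |conj. class of x| = 30 / 2 = 15.
The 15 elements commuting with x are {e, x, x², x³, x⁴, x⁵, x⁶, x⁷, x⁸, x⁹, x¹⁰, x¹¹, x¹², x¹³, x¹⁴}.

Answer: {e, x, x², x³, x⁴, x⁵, x⁶, x⁷, x⁸, x⁹, x¹⁰, x¹¹, x¹², x¹³, x¹⁴}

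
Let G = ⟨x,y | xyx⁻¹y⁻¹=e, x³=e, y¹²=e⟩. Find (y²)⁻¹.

The order of (y²) is 6 (smallest k with (y²)ᵏ = e), so (y²)⁻¹ = (y²)⁵ = y¹⁰.
Check: (y²) · (y¹⁰) → (y²) · y¹⁰ = e, giving e as required.

Answer: y¹⁰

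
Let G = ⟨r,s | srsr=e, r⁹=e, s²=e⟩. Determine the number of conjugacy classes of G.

The conjugacy classes (representative and size) are:
  [e] (size 1), [r⁸] (size 2), [r⁷] (size 2), [r⁶] (size 2), [r⁵] (size 2), [r⁴s] (size 9).
Class equation: 1 + 2 + 2 + 2 + 2 + 9 = 18 = |G|. So G has 6 conjugacy classes.

Answer: 6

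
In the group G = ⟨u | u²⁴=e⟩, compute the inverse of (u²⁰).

The order of (u²⁰) is 6 (smallest k with (u²⁰)ᵏ = e), so (u²⁰)⁻¹ = (u²⁰)⁵ = u⁴.
Check: (u²⁰) · (u⁴) → (u²⁰) · u⁴ = e, giving e as required.

Answer: u⁴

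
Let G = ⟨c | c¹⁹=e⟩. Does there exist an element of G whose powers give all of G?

|G| = 19. The element c has order 19 (its powers give 19 distinct elements), so ⟨c⟩ = G and G is cyclic.

Answer: Yes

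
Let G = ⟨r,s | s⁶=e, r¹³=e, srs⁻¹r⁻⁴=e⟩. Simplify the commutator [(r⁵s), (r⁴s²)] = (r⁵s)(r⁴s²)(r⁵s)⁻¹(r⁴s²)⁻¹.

[(r⁵s), (r⁴s²)] = (r⁵s)·(r⁴s²)·(r⁵s)⁻¹·(r⁴s²)⁻¹.
  (r⁵s) · (r⁴s²) = r⁸s³
  (r⁸s³) · (r²s⁵) = r⁶s²
  (r⁶s²) · (r³s⁴) = r²

Answer: r²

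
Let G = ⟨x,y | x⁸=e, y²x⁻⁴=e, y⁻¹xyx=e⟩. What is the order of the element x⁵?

Compute successive powers until reaching e:
  (x⁵)¹ = x⁵, (x⁵)² = x², (x⁵)³ = x⁷, (x⁵)⁴ = x⁴, (x⁵)⁵ = x, (x⁵)⁶ = x⁶, (x⁵)⁷ = x³, (x⁵)⁸ = e.
The smallest positive k with (x⁵)ᵏ = e is 8.

Answer: 8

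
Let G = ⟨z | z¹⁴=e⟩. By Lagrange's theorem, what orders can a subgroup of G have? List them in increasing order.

|G| = 14 = 2 · 7. By Lagrange's theorem the order of any subgroup divides 14; the divisors of 14 are 1, 2, 7, 14.

Answer: 1, 2, 7, 14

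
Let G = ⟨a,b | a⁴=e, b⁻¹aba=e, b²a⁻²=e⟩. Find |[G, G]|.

G' = [G, G] is generated by all commutators. The generator-pair commutators are: [a, b] = a².
The subgroup they normally generate is {e, a²}, of order 2.
Check: |G/G'| = 8/2 = 4 is the order of the abelianisation.

Answer: 2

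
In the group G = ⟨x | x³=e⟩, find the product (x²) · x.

Compute (x²) · x by multiplying left to right and reducing via the relations at each step:
  (x²) · x = e

Answer: e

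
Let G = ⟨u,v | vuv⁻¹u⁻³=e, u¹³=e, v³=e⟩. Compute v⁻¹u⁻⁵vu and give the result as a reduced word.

Multiply left to right, reducing at each step:
  (v²) · u⁻⁵ = u⁷v²
  (u⁷v²) · v = u⁷
  (u⁷) · u = u⁸

Answer: u⁸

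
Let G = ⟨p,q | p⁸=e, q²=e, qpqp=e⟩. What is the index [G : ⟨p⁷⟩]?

First find ord(p⁷) by computing successive powers:
  (p⁷)¹ = p⁷, (p⁷)² = p⁶, (p⁷)³ = p⁵, (p⁷)⁴ = p⁴, (p⁷)⁵ = p³, (p⁷)⁶ = p², (p⁷)⁷ = p, (p⁷)⁸ = e.
So |⟨p⁷⟩| = ord(p⁷) = 8. With |G| = 16, by Lagrange [G : ⟨p⁷⟩] = 16/8 = 2.

Answer: 2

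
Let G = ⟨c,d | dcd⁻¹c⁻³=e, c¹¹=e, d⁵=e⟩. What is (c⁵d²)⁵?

Compute successive powers of (c⁵d²), reducing at each step:
  (c⁵d²)²: (c⁵d²) · c⁵ = c⁶d²;   (c⁶d²) · d² = c⁶d⁴
  (c⁵d²)³: (c⁶d⁴) · c⁵ = c⁴d⁴;   (c⁴d⁴) · d² = c⁴d
  (c⁵d²)⁴: (c⁴d) · c⁵ = c⁸d;   (c⁸d) · d² = c⁸d³
  (c⁵d²)⁵: (c⁸d³) · c⁵ = d³;   (d³) · d² = e

Answer: e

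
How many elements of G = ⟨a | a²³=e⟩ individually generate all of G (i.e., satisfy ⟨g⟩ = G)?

G is cyclic of order 23. An element generates G iff its order is 23, and a cyclic group of order 23 has exactly φ(23) = 22 such elements.

Answer: 22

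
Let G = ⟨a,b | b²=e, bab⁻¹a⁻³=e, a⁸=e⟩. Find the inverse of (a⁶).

The order of (a⁶) is 4 (smallest k with (a⁶)ᵏ = e), so (a⁶)⁻¹ = (a⁶)³ = a².
Check: (a⁶) · (a²) → (a⁶) · a² = e, giving e as required.

Answer: a²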